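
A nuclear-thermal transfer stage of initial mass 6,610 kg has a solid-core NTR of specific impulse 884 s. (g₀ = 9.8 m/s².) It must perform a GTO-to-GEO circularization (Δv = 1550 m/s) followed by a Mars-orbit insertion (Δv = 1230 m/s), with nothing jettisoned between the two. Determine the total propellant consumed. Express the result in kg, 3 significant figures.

total propellant consumed ≈ 1810 kg

v_e = Isp · g₀ = 884 × 9.8 = 8663.2 m/s.
After the first burn: m = 6610 × exp(−1550/8663.2) = 6610 × 0.83617 = 5,527.08 kg.
After the second burn: m = 5,527.08 × exp(−1230/8663.2) = 5,527.08 × 0.86764 = 4,795.52 kg.
Total propellant = m₀ − m_final = 6610 − 4,795.52 = 1,814.48 kg.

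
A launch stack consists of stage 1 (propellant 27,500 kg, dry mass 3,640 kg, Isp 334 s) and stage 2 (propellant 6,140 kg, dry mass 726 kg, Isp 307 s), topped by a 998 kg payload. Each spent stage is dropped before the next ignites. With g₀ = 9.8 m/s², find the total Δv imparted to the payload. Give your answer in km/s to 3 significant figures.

Δv ≈ 8.56 km/s

Ignition mass of stage 1 = 27,500+3,640 + 6,140+726 + 998 = 39,004 kg.
Stage 1: m₀ = 39,004 kg, m_f = 39,004 − 27,500 = 11,504 kg; Δv = 334×9.8×ln(3.39) = 3273.2×1.2210 ≈ 3996 m/s.
Stage 2: m₀ = 7,864 kg, m_f = 7,864 − 6,140 = 1,724 kg; Δv = 307×9.8×ln(4.561) = 3008.6×1.5176 ≈ 4566 m/s.
Total Δv = 3996 + 4566 = 8562 m/s.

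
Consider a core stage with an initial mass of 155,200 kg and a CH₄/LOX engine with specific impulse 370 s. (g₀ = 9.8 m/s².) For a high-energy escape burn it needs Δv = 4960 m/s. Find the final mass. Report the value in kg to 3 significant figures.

final mass ≈ 39500 kg

v_e = Isp · g₀ = 370 × 9.8 = 3626.0 m/s.
By the Tsiolkovsky rocket equation, m₀/m_f = exp(Δv / v_e) = exp(4960 / 3626.0) = exp(1.3679) = 3.9271.
m_f = m₀ / 3.9271 = 155,200 / 3.9271 = 39,520.3 kg.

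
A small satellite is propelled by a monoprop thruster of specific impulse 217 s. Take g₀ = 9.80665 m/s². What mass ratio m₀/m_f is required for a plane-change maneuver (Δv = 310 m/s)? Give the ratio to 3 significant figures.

mass ratio ≈ 1.16

v_e = Isp · g₀ = 217 × 9.80665 = 2128.0 m/s.
Using Δv = v_e ln(m₀/m_f): m₀/m_f = exp(Δv / v_e) = exp(310 / 2128.0) = exp(0.1457) = 1.1568.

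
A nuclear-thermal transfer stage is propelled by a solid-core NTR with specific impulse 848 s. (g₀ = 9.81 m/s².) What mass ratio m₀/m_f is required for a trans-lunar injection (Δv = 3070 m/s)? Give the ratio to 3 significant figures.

mass ratio ≈ 1.45

v_e = Isp · g₀ = 848 × 9.81 = 8318.9 m/s.
Rocket equation: m₀/m_f = exp(Δv / v_e) = exp(3070 / 8318.9) = exp(0.3690) = 1.4463.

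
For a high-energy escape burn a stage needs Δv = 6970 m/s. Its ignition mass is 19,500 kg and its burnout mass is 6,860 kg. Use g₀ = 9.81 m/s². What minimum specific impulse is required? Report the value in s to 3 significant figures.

Isp ≈ 680 s

ln(m₀/m_f) = ln(19500/6860) = ln(2.843) = 1.0447.
From the ideal rocket equation, v_e = Δv / ln(m₀/m_f) = 6970 / 1.0447 = 6671.7 m/s.
Isp = v_e / g₀ = 6671.7 / 9.81 = 680.1 s.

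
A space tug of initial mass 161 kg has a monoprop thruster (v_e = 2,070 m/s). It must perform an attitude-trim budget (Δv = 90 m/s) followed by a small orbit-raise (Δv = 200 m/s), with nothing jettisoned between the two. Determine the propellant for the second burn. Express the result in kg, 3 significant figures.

propellant for the second burn ≈ 14.2 kg

After the first burn: m = 161 × exp(−90/2070.0) = 161 × 0.95745 = 154.149 kg.
After the second burn: m = 154.149 × exp(−200/2070.0) = 154.149 × 0.90790 = 139.952 kg.
Second-burn propellant = 154.149 − 139.952 = 14.197 kg.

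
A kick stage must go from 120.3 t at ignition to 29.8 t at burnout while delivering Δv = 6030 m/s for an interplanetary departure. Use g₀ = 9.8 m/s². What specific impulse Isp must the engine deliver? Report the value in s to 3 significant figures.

ln(m₀/m_f) = ln(120300/29800) = ln(4.037) = 1.3955.
From the ideal rocket equation, v_e = Δv / ln(m₀/m_f) = 6030 / 1.3955 = 4321.1 m/s.
Isp = v_e / g₀ = 4321.1 / 9.8 = 440.9 s.

Isp ≈ 441 s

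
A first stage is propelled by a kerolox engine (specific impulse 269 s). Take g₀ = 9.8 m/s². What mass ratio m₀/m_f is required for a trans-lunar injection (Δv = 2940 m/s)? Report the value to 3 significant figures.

v_e = Isp · g₀ = 269 × 9.8 = 2636.2 m/s.
By the Tsiolkovsky rocket equation, m₀/m_f = exp(Δv / v_e) = exp(2940 / 2636.2) = exp(1.1152) = 3.0503.

mass ratio ≈ 3.05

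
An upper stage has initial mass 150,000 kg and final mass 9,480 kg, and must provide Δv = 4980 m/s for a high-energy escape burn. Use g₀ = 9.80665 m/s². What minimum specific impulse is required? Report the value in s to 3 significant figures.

ln(m₀/m_f) = ln(150000/9480) = ln(15.82) = 2.7615.
By the Tsiolkovsky rocket equation, v_e = Δv / ln(m₀/m_f) = 4980 / 2.7615 = 1803.4 m/s.
Isp = v_e / g₀ = 1803.4 / 9.80665 = 183.9 s.

Isp ≈ 184 s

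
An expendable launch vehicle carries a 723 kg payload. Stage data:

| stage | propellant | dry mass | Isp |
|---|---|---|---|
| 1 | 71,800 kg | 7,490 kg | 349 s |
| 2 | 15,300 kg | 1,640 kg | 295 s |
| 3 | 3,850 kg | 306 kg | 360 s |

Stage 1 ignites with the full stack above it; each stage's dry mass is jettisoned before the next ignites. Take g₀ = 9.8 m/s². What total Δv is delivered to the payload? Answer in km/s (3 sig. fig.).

Δv ≈ 13.2 km/s

Ignition mass of stage 1 = 71,800+7,490 + 15,300+1,640 + 3,850+306 + 723 = 101,109 kg.
Stage 1: m₀ = 101,109 kg, m_f = 101,109 − 71,800 = 29,309 kg; Δv = 349×9.8×ln(3.45) = 3420.2×1.2383 ≈ 4235 m/s.
Stage 2: m₀ = 21,819 kg, m_f = 21,819 − 15,300 = 6,519 kg; Δv = 295×9.8×ln(3.347) = 2891.0×1.2081 ≈ 3493 m/s.
Stage 3: m₀ = 4,879 kg, m_f = 4,879 − 3,850 = 1,029 kg; Δv = 360×9.8×ln(4.741) = 3528.0×1.5564 ≈ 5491 m/s.
Total Δv = 4235 + 3493 + 5491 = 13219 m/s.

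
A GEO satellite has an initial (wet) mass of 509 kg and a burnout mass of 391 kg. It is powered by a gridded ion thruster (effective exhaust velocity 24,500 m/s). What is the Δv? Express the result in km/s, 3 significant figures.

Δv = v_e · ln(m₀/m_f) = 24500.0 × ln(1.302) = 24500.0 × 0.2637 ≈ 6461.6 m/s.

Δv ≈ 6.46 km/s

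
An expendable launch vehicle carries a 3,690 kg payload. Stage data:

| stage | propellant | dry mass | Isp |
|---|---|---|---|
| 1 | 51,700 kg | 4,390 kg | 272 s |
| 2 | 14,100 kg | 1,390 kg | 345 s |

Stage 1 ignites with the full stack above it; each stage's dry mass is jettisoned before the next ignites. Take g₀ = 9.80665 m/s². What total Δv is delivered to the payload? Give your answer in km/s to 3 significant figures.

Δv ≈ 7.59 km/s

Ignition mass of stage 1 = 51,700+4,390 + 14,100+1,390 + 3,690 = 75,270 kg.
Stage 1: m₀ = 75,270 kg, m_f = 75,270 − 51,700 = 23,570 kg; Δv = 272×9.80665×ln(3.193) = 2667.4×1.1611 ≈ 3097 m/s.
Stage 2: m₀ = 19,180 kg, m_f = 19,180 − 14,100 = 5,080 kg; Δv = 345×9.80665×ln(3.776) = 3383.3×1.3286 ≈ 4495 m/s.
Total Δv = 3097 + 4495 = 7592 m/s.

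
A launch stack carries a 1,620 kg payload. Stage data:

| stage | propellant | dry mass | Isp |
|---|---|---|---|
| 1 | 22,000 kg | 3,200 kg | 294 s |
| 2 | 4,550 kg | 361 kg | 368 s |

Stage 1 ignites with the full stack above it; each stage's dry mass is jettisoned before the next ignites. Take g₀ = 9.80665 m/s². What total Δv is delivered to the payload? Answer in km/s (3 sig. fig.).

Ignition mass of stage 1 = 22,000+3,200 + 4,550+361 + 1,620 = 31,731 kg.
Stage 1: m₀ = 31,731 kg, m_f = 31,731 − 22,000 = 9,731 kg; Δv = 294×9.80665×ln(3.261) = 2883.2×1.1820 ≈ 3408 m/s.
Stage 2: m₀ = 6,531 kg, m_f = 6,531 − 4,550 = 1,981 kg; Δv = 368×9.80665×ln(3.297) = 3608.8×1.1930 ≈ 4305 m/s.
Total Δv = 3408 + 4305 = 7713 m/s.

Δv ≈ 7.71 km/s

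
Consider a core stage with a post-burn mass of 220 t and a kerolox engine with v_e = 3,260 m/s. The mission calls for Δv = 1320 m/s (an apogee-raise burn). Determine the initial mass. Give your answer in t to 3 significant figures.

initial mass ≈ 330 t

Using Δv = v_e ln(m₀/m_f): m₀/m_f = exp(Δv / v_e) = exp(1320 / 3260.0) = exp(0.4049) = 1.4992.
m₀ = m_f × 1.4992 = 220 × 1.4992 = 329.824 t.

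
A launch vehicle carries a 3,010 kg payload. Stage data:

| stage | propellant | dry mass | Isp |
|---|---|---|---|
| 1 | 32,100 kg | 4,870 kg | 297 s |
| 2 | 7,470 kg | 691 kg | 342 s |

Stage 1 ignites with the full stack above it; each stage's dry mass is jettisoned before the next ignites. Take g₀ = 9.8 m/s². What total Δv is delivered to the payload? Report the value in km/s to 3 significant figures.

Δv ≈ 6.90 km/s

Ignition mass of stage 1 = 32,100+4,870 + 7,470+691 + 3,010 = 48,141 kg.
Stage 1: m₀ = 48,141 kg, m_f = 48,141 − 32,100 = 16,041 kg; Δv = 297×9.8×ln(3.001) = 2910.6×1.0990 ≈ 3199 m/s.
Stage 2: m₀ = 11,171 kg, m_f = 11,171 − 7,470 = 3,701 kg; Δv = 342×9.8×ln(3.018) = 3351.6×1.1047 ≈ 3703 m/s.
Total Δv = 3199 + 3703 = 6902 m/s.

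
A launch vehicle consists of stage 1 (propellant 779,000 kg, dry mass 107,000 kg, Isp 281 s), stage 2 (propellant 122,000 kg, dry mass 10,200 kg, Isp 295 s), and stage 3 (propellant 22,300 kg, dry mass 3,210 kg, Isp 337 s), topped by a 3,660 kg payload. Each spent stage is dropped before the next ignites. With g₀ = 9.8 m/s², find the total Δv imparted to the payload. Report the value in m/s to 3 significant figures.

Ignition mass of stage 1 = 779,000+107,000 + 122,000+10,200 + 22,300+3,210 + 3,660 = 1,047,370 kg.
Stage 1: m₀ = 1,047,370 kg, m_f = 1,047,370 − 779,000 = 268,370 kg; Δv = 281×9.8×ln(3.903) = 2753.8×1.3617 ≈ 3750 m/s.
Stage 2: m₀ = 161,370 kg, m_f = 161,370 − 122,000 = 39,370 kg; Δv = 295×9.8×ln(4.099) = 2891.0×1.4107 ≈ 4078 m/s.
Stage 3: m₀ = 29,170 kg, m_f = 29,170 − 22,300 = 6,870 kg; Δv = 337×9.8×ln(4.246) = 3302.6×1.4460 ≈ 4775 m/s.
Total Δv = 3750 + 4078 + 4775 = 12603 m/s.

Δv ≈ 12600 m/s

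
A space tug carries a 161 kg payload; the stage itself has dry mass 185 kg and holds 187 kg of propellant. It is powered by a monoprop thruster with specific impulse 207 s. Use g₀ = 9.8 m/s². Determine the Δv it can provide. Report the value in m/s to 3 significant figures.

Δv ≈ 877 m/s

v_e = Isp · g₀ = 207 × 9.8 = 2028.6 m/s.
m₀ = payload + dry + propellant = 161 + 185 + 187 = 533 kg.
m_f = payload + dry = 161 + 185 = 346 kg.
Using Δv = v_e ln(m₀/m_f): Δv = v_e · ln(m₀/m_f) = 2028.6 × ln(1.54) = 2028.6 × 0.4321 ≈ 876.5 m/s.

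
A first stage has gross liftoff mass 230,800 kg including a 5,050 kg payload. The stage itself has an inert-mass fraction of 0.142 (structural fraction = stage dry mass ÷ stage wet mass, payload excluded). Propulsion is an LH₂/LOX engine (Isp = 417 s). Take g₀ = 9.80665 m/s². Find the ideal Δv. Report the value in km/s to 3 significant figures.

Stage wet mass = m₀ − payload = 230,800 − 5,050 = 225,750 kg.
Stage dry mass = ε × stage wet mass = 0.142 × 225,750 = 32,056.5 kg.
Burnout mass m_f = stage dry + payload = 32,056.5 + 5,050 = 37,106.5 kg.
v_e = Isp · g₀ = 417 × 9.80665 = 4089.4 m/s.
Δv = v_e · ln(230,800/37,106.5) = 4089.4 × ln(6.22) = 4089.4 × 1.8278 ≈ 7474 m/s.

Δv ≈ 7.47 km/s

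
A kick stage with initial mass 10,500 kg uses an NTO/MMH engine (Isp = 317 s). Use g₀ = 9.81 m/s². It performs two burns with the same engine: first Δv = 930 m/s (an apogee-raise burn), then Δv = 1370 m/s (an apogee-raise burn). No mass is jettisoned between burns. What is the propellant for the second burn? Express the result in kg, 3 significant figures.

propellant for the second burn ≈ 2770 kg

v_e = Isp · g₀ = 317 × 9.81 = 3109.8 m/s.
After the first burn: m = 10500 × exp(−930/3109.8) = 10500 × 0.74152 = 7,785.96 kg.
After the second burn: m = 7,785.96 × exp(−1370/3109.8) = 7,785.96 × 0.64368 = 5,011.67 kg.
Second-burn propellant = 7,785.96 − 5,011.67 = 2,774.29 kg.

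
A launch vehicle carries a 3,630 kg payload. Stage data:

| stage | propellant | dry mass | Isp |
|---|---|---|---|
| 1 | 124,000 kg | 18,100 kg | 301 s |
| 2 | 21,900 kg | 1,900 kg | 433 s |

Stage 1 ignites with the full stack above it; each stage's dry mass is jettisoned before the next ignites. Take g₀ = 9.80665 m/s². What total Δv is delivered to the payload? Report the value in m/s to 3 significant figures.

Δv ≈ 10700 m/s

Ignition mass of stage 1 = 124,000+18,100 + 21,900+1,900 + 3,630 = 169,530 kg.
Stage 1: m₀ = 169,530 kg, m_f = 169,530 − 124,000 = 45,530 kg; Δv = 301×9.80665×ln(3.723) = 2951.8×1.3147 ≈ 3881 m/s.
Stage 2: m₀ = 27,430 kg, m_f = 27,430 − 21,900 = 5,530 kg; Δv = 433×9.80665×ln(4.96) = 4246.3×1.6014 ≈ 6800 m/s.
Total Δv = 3881 + 6800 = 10681 m/s.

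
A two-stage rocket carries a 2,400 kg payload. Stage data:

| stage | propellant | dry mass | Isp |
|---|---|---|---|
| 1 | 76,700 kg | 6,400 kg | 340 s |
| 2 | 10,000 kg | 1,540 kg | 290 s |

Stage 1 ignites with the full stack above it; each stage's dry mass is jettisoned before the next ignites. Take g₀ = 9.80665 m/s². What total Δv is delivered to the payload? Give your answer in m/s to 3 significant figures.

Ignition mass of stage 1 = 76,700+6,400 + 10,000+1,540 + 2,400 = 97,040 kg.
Stage 1: m₀ = 97,040 kg, m_f = 97,040 − 76,700 = 20,340 kg; Δv = 340×9.80665×ln(4.771) = 3334.3×1.5625 ≈ 5210 m/s.
Stage 2: m₀ = 13,940 kg, m_f = 13,940 − 10,000 = 3,940 kg; Δv = 290×9.80665×ln(3.538) = 2843.9×1.2636 ≈ 3594 m/s.
Total Δv = 5210 + 3594 = 8804 m/s.

Δv ≈ 8800 m/s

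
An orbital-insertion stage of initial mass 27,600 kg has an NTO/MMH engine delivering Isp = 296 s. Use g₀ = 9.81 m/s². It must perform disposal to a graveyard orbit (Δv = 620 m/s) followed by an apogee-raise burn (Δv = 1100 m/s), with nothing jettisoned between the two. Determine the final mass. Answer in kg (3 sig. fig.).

final mass ≈ 15300 kg

v_e = Isp · g₀ = 296 × 9.81 = 2903.8 m/s.
After the first burn: m = 27600 × exp(−620/2903.8) = 27600 × 0.80774 = 22,293.6 kg.
After the second burn: m = 22,293.6 × exp(−1100/2903.8) = 22,293.6 × 0.68467 = 15,263.8 kg.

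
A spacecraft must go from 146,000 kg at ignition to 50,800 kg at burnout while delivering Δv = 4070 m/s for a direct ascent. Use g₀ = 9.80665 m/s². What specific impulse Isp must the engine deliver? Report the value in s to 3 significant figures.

Isp ≈ 393 s

ln(m₀/m_f) = ln(146000/50800) = ln(2.874) = 1.0557.
v_e = Δv / ln(m₀/m_f) = 4070 / 1.0557 = 3855.2 m/s.
Isp = v_e / g₀ = 3855.2 / 9.80665 = 393.1 s.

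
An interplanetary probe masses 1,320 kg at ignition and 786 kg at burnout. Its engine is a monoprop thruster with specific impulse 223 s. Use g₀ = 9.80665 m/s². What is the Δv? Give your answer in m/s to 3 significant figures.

v_e = Isp · g₀ = 223 × 9.80665 = 2186.9 m/s.
From the ideal rocket equation, Δv = v_e · ln(m₀/m_f) = 2186.9 × ln(1.679) = 2186.9 × 0.5184 ≈ 1133.7 m/s.

Δv ≈ 1130 m/s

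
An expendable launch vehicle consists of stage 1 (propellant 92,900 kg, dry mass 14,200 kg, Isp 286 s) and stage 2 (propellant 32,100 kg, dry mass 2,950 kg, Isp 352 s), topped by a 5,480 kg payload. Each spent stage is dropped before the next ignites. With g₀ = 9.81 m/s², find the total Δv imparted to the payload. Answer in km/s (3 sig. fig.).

Δv ≈ 8.21 km/s

Ignition mass of stage 1 = 92,900+14,200 + 32,100+2,950 + 5,480 = 147,630 kg.
Stage 1: m₀ = 147,630 kg, m_f = 147,630 − 92,900 = 54,730 kg; Δv = 286×9.81×ln(2.697) = 2805.7×0.9923 ≈ 2784 m/s.
Stage 2: m₀ = 40,530 kg, m_f = 40,530 − 32,100 = 8,430 kg; Δv = 352×9.81×ln(4.808) = 3453.1×1.5702 ≈ 5422 m/s.
Total Δv = 2784 + 5422 = 8206 m/s.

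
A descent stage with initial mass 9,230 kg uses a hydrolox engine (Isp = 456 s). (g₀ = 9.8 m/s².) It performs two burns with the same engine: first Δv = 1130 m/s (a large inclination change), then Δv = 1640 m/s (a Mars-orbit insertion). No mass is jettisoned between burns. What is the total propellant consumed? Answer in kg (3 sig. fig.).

total propellant consumed ≈ 4260 kg

v_e = Isp · g₀ = 456 × 9.8 = 4468.8 m/s.
After the first burn: m = 9230 × exp(−1130/4468.8) = 9230 × 0.77657 = 7,167.74 kg.
After the second burn: m = 7,167.74 × exp(−1640/4468.8) = 7,167.74 × 0.69282 = 4,965.95 kg.
Total propellant = m₀ − m_final = 9230 − 4,965.95 = 4,264.05 kg.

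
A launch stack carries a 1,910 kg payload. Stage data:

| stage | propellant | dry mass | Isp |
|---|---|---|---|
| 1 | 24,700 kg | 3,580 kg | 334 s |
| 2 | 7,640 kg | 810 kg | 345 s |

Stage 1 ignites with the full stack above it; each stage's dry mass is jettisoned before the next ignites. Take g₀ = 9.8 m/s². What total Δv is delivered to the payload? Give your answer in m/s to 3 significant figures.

Ignition mass of stage 1 = 24,700+3,580 + 7,640+810 + 1,910 = 38,640 kg.
Stage 1: m₀ = 38,640 kg, m_f = 38,640 − 24,700 = 13,940 kg; Δv = 334×9.8×ln(2.772) = 3273.2×1.0195 ≈ 3337 m/s.
Stage 2: m₀ = 10,360 kg, m_f = 10,360 − 7,640 = 2,720 kg; Δv = 345×9.8×ln(3.809) = 3381.0×1.3373 ≈ 4521 m/s.
Total Δv = 3337 + 4521 = 7858 m/s.

Δv ≈ 7860 m/s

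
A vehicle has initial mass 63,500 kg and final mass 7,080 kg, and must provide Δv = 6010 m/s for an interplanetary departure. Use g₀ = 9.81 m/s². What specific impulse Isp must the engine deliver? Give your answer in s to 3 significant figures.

ln(m₀/m_f) = ln(63500/7080) = ln(8.969) = 2.1938.
Using Δv = v_e ln(m₀/m_f): v_e = Δv / ln(m₀/m_f) = 6010 / 2.1938 = 2739.6 m/s.
Isp = v_e / g₀ = 2739.6 / 9.81 = 279.3 s.

Isp ≈ 279 s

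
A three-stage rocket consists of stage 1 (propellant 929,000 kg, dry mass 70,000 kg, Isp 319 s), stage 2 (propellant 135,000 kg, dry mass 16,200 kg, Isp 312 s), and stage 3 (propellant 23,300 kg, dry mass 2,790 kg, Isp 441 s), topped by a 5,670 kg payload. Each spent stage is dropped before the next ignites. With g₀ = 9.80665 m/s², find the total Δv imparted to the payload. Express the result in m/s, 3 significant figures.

Δv ≈ 14600 m/s

Ignition mass of stage 1 = 929,000+70,000 + 135,000+16,200 + 23,300+2,790 + 5,670 = 1,181,960 kg.
Stage 1: m₀ = 1,181,960 kg, m_f = 1,181,960 − 929,000 = 252,960 kg; Δv = 319×9.80665×ln(4.673) = 3128.3×1.5417 ≈ 4823 m/s.
Stage 2: m₀ = 182,960 kg, m_f = 182,960 − 135,000 = 47,960 kg; Δv = 312×9.80665×ln(3.815) = 3059.7×1.3389 ≈ 4097 m/s.
Stage 3: m₀ = 31,760 kg, m_f = 31,760 − 23,300 = 8,460 kg; Δv = 441×9.80665×ln(3.754) = 4324.7×1.3229 ≈ 5721 m/s.
Total Δv = 4823 + 4097 + 5721 = 14641 m/s.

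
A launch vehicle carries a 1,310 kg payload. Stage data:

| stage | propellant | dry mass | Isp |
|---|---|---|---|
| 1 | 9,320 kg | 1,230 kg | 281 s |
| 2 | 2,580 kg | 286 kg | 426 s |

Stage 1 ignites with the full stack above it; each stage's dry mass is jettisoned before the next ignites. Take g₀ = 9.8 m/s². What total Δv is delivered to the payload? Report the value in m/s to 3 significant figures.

Δv ≈ 6780 m/s

Ignition mass of stage 1 = 9,320+1,230 + 2,580+286 + 1,310 = 14,726 kg.
Stage 1: m₀ = 14,726 kg, m_f = 14,726 − 9,320 = 5,406 kg; Δv = 281×9.8×ln(2.724) = 2753.8×1.0021 ≈ 2760 m/s.
Stage 2: m₀ = 4,176 kg, m_f = 4,176 − 2,580 = 1,596 kg; Δv = 426×9.8×ln(2.617) = 4174.8×0.9619 ≈ 4016 m/s.
Total Δv = 2760 + 4016 = 6776 m/s.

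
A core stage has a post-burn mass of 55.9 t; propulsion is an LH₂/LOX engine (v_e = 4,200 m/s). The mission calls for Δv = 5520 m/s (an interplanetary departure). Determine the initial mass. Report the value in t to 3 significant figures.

From the ideal rocket equation, m₀/m_f = exp(Δv / v_e) = exp(5520 / 4200.0) = exp(1.3143) = 3.7221.
m₀ = m_f × 3.7221 = 55.9 × 3.7221 = 208.065 t.

initial mass ≈ 208 t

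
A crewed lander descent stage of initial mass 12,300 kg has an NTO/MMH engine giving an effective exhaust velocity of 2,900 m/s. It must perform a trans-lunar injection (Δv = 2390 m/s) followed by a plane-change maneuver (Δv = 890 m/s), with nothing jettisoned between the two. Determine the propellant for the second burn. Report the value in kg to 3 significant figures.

propellant for the second burn ≈ 1430 kg

After the first burn: m = 12300 × exp(−2390/2900.0) = 12300 × 0.43861 = 5,394.9 kg.
After the second burn: m = 5,394.9 × exp(−890/2900.0) = 5,394.9 × 0.73573 = 3,969.19 kg.
Second-burn propellant = 5,394.9 − 3,969.19 = 1,425.71 kg.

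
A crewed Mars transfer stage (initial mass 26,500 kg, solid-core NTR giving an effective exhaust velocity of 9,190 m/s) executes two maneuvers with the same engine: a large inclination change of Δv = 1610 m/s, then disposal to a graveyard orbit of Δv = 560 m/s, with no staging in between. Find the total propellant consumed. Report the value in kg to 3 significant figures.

total propellant consumed ≈ 5570 kg

After the first burn: m = 26500 × exp(−1610/9190.0) = 26500 × 0.83930 = 22,241.5 kg.
After the second burn: m = 22,241.5 × exp(−560/9190.0) = 22,241.5 × 0.94088 = 20,926.6 kg.
Total propellant = m₀ − m_final = 26500 − 20,926.6 = 5,573.4 kg.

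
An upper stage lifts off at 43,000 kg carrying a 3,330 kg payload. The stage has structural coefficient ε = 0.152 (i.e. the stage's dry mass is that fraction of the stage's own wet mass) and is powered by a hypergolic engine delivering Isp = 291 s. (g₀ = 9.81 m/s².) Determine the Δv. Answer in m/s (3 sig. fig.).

Stage wet mass = m₀ − payload = 43,000 − 3,330 = 39,670 kg.
Stage dry mass = ε × stage wet mass = 0.152 × 39,670 = 6,029.84 kg.
Burnout mass m_f = stage dry + payload = 6,029.84 + 3,330 = 9,359.84 kg.
v_e = Isp · g₀ = 291 × 9.81 = 2854.7 m/s.
Using Δv = v_e ln(m₀/m_f): Δv = v_e · ln(43,000/9,359.84) = 2854.7 × ln(4.594) = 2854.7 × 1.5248 ≈ 4353 m/s.

Δv ≈ 4350 m/s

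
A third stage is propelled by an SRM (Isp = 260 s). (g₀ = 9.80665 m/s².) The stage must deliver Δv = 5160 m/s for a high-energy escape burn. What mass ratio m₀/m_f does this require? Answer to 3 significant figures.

mass ratio ≈ 7.57

v_e = Isp · g₀ = 260 × 9.80665 = 2549.7 m/s.
Using Δv = v_e ln(m₀/m_f): m₀/m_f = exp(Δv / v_e) = exp(5160 / 2549.7) = exp(2.0237) = 7.5666.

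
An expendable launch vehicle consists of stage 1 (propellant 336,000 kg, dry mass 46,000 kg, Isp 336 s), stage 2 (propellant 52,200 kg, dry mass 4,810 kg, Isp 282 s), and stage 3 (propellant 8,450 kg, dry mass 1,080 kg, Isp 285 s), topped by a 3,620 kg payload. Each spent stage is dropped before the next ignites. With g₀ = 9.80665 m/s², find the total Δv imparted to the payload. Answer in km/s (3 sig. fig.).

Δv ≈ 11.1 km/s

Ignition mass of stage 1 = 336,000+46,000 + 52,200+4,810 + 8,450+1,080 + 3,620 = 452,160 kg.
Stage 1: m₀ = 452,160 kg, m_f = 452,160 − 336,000 = 116,160 kg; Δv = 336×9.80665×ln(3.893) = 3295.0×1.3591 ≈ 4478 m/s.
Stage 2: m₀ = 70,160 kg, m_f = 70,160 − 52,200 = 17,960 kg; Δv = 282×9.80665×ln(3.906) = 2765.5×1.3626 ≈ 3768 m/s.
Stage 3: m₀ = 13,150 kg, m_f = 13,150 − 8,450 = 4,700 kg; Δv = 285×9.80665×ln(2.798) = 2794.9×1.0289 ≈ 2876 m/s.
Total Δv = 4478 + 3768 + 2876 = 11122 m/s.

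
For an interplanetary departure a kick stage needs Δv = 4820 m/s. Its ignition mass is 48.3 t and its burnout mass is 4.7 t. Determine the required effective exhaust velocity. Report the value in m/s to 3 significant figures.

ln(m₀/m_f) = ln(48300/4700) = ln(10.28) = 2.3299.
By the Tsiolkovsky rocket equation, v_e = Δv / ln(m₀/m_f) = 4820 / 2.3299 = 2068.8 m/s.

v_e ≈ 2070 m/s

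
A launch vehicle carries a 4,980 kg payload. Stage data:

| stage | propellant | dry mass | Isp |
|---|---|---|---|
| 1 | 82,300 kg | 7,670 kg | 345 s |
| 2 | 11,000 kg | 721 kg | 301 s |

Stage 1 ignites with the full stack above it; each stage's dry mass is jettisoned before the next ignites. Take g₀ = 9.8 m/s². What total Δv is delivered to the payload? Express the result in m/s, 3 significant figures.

Ignition mass of stage 1 = 82,300+7,670 + 11,000+721 + 4,980 = 106,671 kg.
Stage 1: m₀ = 106,671 kg, m_f = 106,671 − 82,300 = 24,371 kg; Δv = 345×9.8×ln(4.377) = 3381.0×1.4764 ≈ 4992 m/s.
Stage 2: m₀ = 16,701 kg, m_f = 16,701 − 11,000 = 5,701 kg; Δv = 301×9.8×ln(2.929) = 2949.8×1.0748 ≈ 3171 m/s.
Total Δv = 4992 + 3171 = 8163 m/s.

Δv ≈ 8160 m/s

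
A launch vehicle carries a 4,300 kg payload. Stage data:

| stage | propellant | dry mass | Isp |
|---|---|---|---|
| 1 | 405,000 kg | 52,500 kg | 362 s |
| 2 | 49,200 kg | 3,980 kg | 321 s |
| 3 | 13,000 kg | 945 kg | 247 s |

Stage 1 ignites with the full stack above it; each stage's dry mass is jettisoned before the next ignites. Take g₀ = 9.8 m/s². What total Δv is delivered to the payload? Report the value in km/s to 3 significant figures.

Δv ≈ 11.8 km/s

Ignition mass of stage 1 = 405,000+52,500 + 49,200+3,980 + 13,000+945 + 4,300 = 528,925 kg.
Stage 1: m₀ = 528,925 kg, m_f = 528,925 − 405,000 = 123,925 kg; Δv = 362×9.8×ln(4.268) = 3547.6×1.4512 ≈ 5148 m/s.
Stage 2: m₀ = 71,425 kg, m_f = 71,425 − 49,200 = 22,225 kg; Δv = 321×9.8×ln(3.214) = 3145.8×1.1674 ≈ 3673 m/s.
Stage 3: m₀ = 18,245 kg, m_f = 18,245 − 13,000 = 5,245 kg; Δv = 247×9.8×ln(3.479) = 2420.6×1.2466 ≈ 3018 m/s.
Total Δv = 5148 + 3673 + 3018 = 11839 m/s.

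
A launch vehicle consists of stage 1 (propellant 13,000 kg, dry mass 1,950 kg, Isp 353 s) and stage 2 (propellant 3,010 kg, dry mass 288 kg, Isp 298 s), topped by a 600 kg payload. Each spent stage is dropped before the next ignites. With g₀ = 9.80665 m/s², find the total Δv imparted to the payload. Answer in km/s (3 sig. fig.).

Δv ≈ 8.37 km/s

Ignition mass of stage 1 = 13,000+1,950 + 3,010+288 + 600 = 18,848 kg.
Stage 1: m₀ = 18,848 kg, m_f = 18,848 − 13,000 = 5,848 kg; Δv = 353×9.80665×ln(3.223) = 3461.7×1.1703 ≈ 4051 m/s.
Stage 2: m₀ = 3,898 kg, m_f = 3,898 − 3,010 = 888 kg; Δv = 298×9.80665×ln(4.39) = 2922.4×1.4792 ≈ 4323 m/s.
Total Δv = 4051 + 4323 = 8374 m/s.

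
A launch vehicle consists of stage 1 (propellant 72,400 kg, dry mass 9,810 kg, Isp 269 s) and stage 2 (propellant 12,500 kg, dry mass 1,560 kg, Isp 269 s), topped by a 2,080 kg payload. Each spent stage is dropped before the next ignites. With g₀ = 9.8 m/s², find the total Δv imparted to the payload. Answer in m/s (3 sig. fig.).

Ignition mass of stage 1 = 72,400+9,810 + 12,500+1,560 + 2,080 = 98,350 kg.
Stage 1: m₀ = 98,350 kg, m_f = 98,350 − 72,400 = 25,950 kg; Δv = 269×9.8×ln(3.79) = 2636.2×1.3324 ≈ 3512 m/s.
Stage 2: m₀ = 16,140 kg, m_f = 16,140 − 12,500 = 3,640 kg; Δv = 269×9.8×ln(4.434) = 2636.2×1.4893 ≈ 3926 m/s.
Total Δv = 3512 + 3926 = 7438 m/s.

Δv ≈ 7440 m/s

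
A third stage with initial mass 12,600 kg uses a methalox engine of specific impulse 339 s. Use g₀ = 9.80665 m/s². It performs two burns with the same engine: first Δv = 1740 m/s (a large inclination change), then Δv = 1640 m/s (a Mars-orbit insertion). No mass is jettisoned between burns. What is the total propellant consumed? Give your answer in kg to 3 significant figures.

total propellant consumed ≈ 8040 kg

v_e = Isp · g₀ = 339 × 9.80665 = 3324.5 m/s.
After the first burn: m = 12600 × exp(−1740/3324.5) = 12600 × 0.59251 = 7,465.63 kg.
After the second burn: m = 7,465.63 × exp(−1640/3324.5) = 7,465.63 × 0.61060 = 4,558.51 kg.
Total propellant = m₀ − m_final = 12600 − 4,558.51 = 8,041.49 kg.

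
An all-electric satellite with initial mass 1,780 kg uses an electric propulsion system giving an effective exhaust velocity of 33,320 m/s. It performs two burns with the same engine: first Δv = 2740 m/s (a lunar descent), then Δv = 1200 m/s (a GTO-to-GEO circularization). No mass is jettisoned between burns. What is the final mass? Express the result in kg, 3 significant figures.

final mass ≈ 1580 kg

After the first burn: m = 1780 × exp(−2740/33320.0) = 1780 × 0.92106 = 1,639.49 kg.
After the second burn: m = 1,639.49 × exp(−1200/33320.0) = 1,639.49 × 0.96463 = 1,581.5 kg.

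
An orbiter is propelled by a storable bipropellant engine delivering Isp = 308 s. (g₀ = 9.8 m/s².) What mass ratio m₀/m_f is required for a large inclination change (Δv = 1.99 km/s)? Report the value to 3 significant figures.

v_e = Isp · g₀ = 308 × 9.8 = 3018.4 m/s.
Using Δv = v_e ln(m₀/m_f): m₀/m_f = exp(Δv / v_e) = exp(1990 / 3018.4) = exp(0.6593) = 1.9334.

mass ratio ≈ 1.93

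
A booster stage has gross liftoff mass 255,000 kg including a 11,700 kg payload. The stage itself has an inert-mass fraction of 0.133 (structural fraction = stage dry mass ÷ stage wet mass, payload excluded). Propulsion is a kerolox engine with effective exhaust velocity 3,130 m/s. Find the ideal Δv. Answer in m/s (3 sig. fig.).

Stage wet mass = m₀ − payload = 255,000 − 11,700 = 243,300 kg.
Stage dry mass = ε × stage wet mass = 0.133 × 243,300 = 32,358.9 kg.
Burnout mass m_f = stage dry + payload = 32,358.9 + 11,700 = 44,058.9 kg.
Δv = v_e · ln(255,000/44,058.9) = 3130.0 × ln(5.788) = 3130.0 × 1.7557 ≈ 5495 m/s.

Δv ≈ 5500 m/s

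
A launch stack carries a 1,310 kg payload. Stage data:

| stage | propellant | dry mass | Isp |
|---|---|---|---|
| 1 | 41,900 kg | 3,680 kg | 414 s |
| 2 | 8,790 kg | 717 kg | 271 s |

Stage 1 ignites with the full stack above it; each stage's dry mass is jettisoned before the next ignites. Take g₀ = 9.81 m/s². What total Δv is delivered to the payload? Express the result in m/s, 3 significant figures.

Δv ≈ 9970 m/s

Ignition mass of stage 1 = 41,900+3,680 + 8,790+717 + 1,310 = 56,397 kg.
Stage 1: m₀ = 56,397 kg, m_f = 56,397 − 41,900 = 14,497 kg; Δv = 414×9.81×ln(3.89) = 4061.3×1.3585 ≈ 5517 m/s.
Stage 2: m₀ = 10,817 kg, m_f = 10,817 − 8,790 = 2,027 kg; Δv = 271×9.81×ln(5.336) = 2658.5×1.6746 ≈ 4452 m/s.
Total Δv = 5517 + 4452 = 9969 m/s.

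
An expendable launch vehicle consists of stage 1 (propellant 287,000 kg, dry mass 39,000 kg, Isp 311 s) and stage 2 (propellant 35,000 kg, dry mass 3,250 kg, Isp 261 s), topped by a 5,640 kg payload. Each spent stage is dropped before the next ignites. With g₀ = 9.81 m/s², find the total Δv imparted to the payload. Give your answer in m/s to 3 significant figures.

Δv ≈ 8650 m/s

Ignition mass of stage 1 = 287,000+39,000 + 35,000+3,250 + 5,640 = 369,890 kg.
Stage 1: m₀ = 369,890 kg, m_f = 369,890 − 287,000 = 82,890 kg; Δv = 311×9.81×ln(4.462) = 3050.9×1.4957 ≈ 4563 m/s.
Stage 2: m₀ = 43,890 kg, m_f = 43,890 − 35,000 = 8,890 kg; Δv = 261×9.81×ln(4.937) = 2560.4×1.5968 ≈ 4088 m/s.
Total Δv = 4563 + 4088 = 8651 m/s.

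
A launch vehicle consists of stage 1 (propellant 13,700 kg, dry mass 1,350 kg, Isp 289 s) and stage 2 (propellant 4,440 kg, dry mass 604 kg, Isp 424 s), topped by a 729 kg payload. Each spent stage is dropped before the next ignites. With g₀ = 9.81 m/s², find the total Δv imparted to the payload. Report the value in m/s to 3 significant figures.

Δv ≈ 9140 m/s

Ignition mass of stage 1 = 13,700+1,350 + 4,440+604 + 729 = 20,823 kg.
Stage 1: m₀ = 20,823 kg, m_f = 20,823 − 13,700 = 7,123 kg; Δv = 289×9.81×ln(2.923) = 2835.1×1.0727 ≈ 3041 m/s.
Stage 2: m₀ = 5,773 kg, m_f = 5,773 − 4,440 = 1,333 kg; Δv = 424×9.81×ln(4.331) = 4159.4×1.4658 ≈ 6097 m/s.
Total Δv = 3041 + 6097 = 9138 m/s.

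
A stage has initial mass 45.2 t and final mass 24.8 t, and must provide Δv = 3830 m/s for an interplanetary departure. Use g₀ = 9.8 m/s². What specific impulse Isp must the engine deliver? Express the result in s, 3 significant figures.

Isp ≈ 651 s

ln(m₀/m_f) = ln(45200/24800) = ln(1.823) = 0.6003.
From the ideal rocket equation, v_e = Δv / ln(m₀/m_f) = 3830 / 0.6003 = 6380.6 m/s.
Isp = v_e / g₀ = 6380.6 / 9.8 = 651.1 s.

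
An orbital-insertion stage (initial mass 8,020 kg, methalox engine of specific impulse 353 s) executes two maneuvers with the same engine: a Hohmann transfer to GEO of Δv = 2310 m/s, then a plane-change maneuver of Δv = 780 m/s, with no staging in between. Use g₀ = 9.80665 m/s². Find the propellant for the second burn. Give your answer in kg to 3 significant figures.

propellant for the second burn ≈ 830 kg

v_e = Isp · g₀ = 353 × 9.80665 = 3461.7 m/s.
After the first burn: m = 8020 × exp(−2310/3461.7) = 8020 × 0.51310 = 4,115.06 kg.
After the second burn: m = 4,115.06 × exp(−780/3461.7) = 4,115.06 × 0.79826 = 3,284.89 kg.
Second-burn propellant = 4,115.06 − 3,284.89 = 830.17 kg.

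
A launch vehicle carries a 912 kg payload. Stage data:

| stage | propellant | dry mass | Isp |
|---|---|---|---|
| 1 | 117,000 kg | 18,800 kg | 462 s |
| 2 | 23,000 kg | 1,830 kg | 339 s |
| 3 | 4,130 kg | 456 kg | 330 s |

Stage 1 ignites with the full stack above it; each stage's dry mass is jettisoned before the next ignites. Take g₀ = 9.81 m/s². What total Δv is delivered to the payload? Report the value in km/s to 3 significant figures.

Ignition mass of stage 1 = 117,000+18,800 + 23,000+1,830 + 4,130+456 + 912 = 166,128 kg.
Stage 1: m₀ = 166,128 kg, m_f = 166,128 − 117,000 = 49,128 kg; Δv = 462×9.81×ln(3.382) = 4532.2×1.2183 ≈ 5522 m/s.
Stage 2: m₀ = 30,328 kg, m_f = 30,328 − 23,000 = 7,328 kg; Δv = 339×9.81×ln(4.139) = 3325.6×1.4204 ≈ 4724 m/s.
Stage 3: m₀ = 5,498 kg, m_f = 5,498 − 4,130 = 1,368 kg; Δv = 330×9.81×ln(4.019) = 3237.3×1.3910 ≈ 4503 m/s.
Total Δv = 5522 + 4724 + 4503 = 14749 m/s.

Δv ≈ 14.7 km/s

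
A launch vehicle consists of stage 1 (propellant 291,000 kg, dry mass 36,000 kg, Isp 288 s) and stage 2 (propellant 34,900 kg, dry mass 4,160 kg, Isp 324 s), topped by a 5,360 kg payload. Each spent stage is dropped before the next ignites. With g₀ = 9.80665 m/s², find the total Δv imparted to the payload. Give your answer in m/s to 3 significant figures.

Δv ≈ 9220 m/s

Ignition mass of stage 1 = 291,000+36,000 + 34,900+4,160 + 5,360 = 371,420 kg.
Stage 1: m₀ = 371,420 kg, m_f = 371,420 − 291,000 = 80,420 kg; Δv = 288×9.80665×ln(4.619) = 2824.3×1.5301 ≈ 4321 m/s.
Stage 2: m₀ = 44,420 kg, m_f = 44,420 − 34,900 = 9,520 kg; Δv = 324×9.80665×ln(4.666) = 3177.4×1.5403 ≈ 4894 m/s.
Total Δv = 4321 + 4894 = 9215 m/s.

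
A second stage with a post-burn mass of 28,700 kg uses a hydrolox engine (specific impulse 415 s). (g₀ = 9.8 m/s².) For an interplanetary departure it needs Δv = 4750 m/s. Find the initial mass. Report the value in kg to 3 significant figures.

initial mass ≈ 92300 kg

v_e = Isp · g₀ = 415 × 9.8 = 4067.0 m/s.
m₀/m_f = exp(Δv / v_e) = exp(4750 / 4067.0) = exp(1.1679) = 3.2154.
m₀ = m_f × 3.2154 = 28,700 × 3.2154 = 92,282 kg.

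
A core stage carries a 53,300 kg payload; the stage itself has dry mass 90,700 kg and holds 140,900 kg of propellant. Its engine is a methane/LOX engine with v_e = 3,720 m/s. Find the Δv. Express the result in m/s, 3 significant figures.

m₀ = payload + dry + propellant = 53,300 + 90,700 + 140,900 = 284,900 kg.
m_f = payload + dry = 53,300 + 90,700 = 144,000 kg.
From the ideal rocket equation, Δv = v_e · ln(m₀/m_f) = 3720.0 × ln(1.978) = 3720.0 × 0.6823 ≈ 2538.2 m/s.

Δv ≈ 2540 m/s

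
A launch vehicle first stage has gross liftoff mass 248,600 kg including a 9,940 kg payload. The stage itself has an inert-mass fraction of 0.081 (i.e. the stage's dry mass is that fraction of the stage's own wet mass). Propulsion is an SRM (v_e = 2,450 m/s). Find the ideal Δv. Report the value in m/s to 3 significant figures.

Stage wet mass = m₀ − payload = 248,600 − 9,940 = 238,660 kg.
Stage dry mass = ε × stage wet mass = 0.081 × 238,660 = 19,331.5 kg.
Burnout mass m_f = stage dry + payload = 19,331.5 + 9,940 = 29,271.5 kg.
From the ideal rocket equation, Δv = v_e · ln(248,600/29,271.5) = 2450.0 × ln(8.493) = 2450.0 × 2.1392 ≈ 5241 m/s.

Δv ≈ 5240 m/s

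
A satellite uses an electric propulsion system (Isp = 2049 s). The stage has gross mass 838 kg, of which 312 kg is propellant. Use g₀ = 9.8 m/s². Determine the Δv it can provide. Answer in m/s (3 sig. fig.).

v_e = Isp · g₀ = 2049 × 9.8 = 20080.2 m/s.
m_f = m₀ − m_prop = 838 − 312 = 526 kg.
By the Tsiolkovsky rocket equation, Δv = v_e · ln(m₀/m_f) = 20080.2 × ln(1.593) = 20080.2 × 0.4657 ≈ 9351.7 m/s.

Δv ≈ 9350 m/s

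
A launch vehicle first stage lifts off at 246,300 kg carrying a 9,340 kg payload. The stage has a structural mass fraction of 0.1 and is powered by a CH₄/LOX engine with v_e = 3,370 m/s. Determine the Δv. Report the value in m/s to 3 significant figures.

Stage wet mass = m₀ − payload = 246,300 − 9,340 = 236,960 kg.
Stage dry mass = ε × stage wet mass = 0.1 × 236,960 = 23,696 kg.
Burnout mass m_f = stage dry + payload = 23,696 + 9,340 = 33,036 kg.
By the Tsiolkovsky rocket equation, Δv = v_e · ln(246,300/33,036) = 3370.0 × ln(7.456) = 3370.0 × 2.0090 ≈ 6770 m/s.

Δv ≈ 6770 m/s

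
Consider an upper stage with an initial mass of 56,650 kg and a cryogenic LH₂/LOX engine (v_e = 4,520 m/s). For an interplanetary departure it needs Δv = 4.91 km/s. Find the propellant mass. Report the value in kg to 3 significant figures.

Using Δv = v_e ln(m₀/m_f): m₀/m_f = exp(Δv / v_e) = exp(4910 / 4520.0) = exp(1.0863) = 2.9632.
m_f = 56,650 / 2.9632 = 19,117.8 kg, so propellant = m₀ − m_f = 56,650 − 19,117.8 = 37,532.2 kg.

propellant mass ≈ 37500 kg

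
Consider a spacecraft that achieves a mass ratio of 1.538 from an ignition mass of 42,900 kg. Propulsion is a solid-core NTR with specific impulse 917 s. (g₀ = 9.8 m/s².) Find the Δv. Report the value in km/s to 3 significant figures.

Δv ≈ 3.87 km/s

v_e = Isp · g₀ = 917 × 9.8 = 8986.6 m/s.
Δv = v_e · ln(1.538) = 8986.6 × 0.4305 ≈ 3868.6 m/s.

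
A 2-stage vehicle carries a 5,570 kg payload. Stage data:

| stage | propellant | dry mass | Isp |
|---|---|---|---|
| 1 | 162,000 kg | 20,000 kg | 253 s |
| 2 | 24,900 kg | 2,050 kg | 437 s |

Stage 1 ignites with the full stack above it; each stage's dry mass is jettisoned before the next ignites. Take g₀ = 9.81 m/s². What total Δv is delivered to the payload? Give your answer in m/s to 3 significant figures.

Δv ≈ 9710 m/s

Ignition mass of stage 1 = 162,000+20,000 + 24,900+2,050 + 5,570 = 214,520 kg.
Stage 1: m₀ = 214,520 kg, m_f = 214,520 − 162,000 = 52,520 kg; Δv = 253×9.81×ln(4.085) = 2481.9×1.4072 ≈ 3493 m/s.
Stage 2: m₀ = 32,520 kg, m_f = 32,520 − 24,900 = 7,620 kg; Δv = 437×9.81×ln(4.268) = 4287.0×1.4511 ≈ 6221 m/s.
Total Δv = 3493 + 6221 = 9714 m/s.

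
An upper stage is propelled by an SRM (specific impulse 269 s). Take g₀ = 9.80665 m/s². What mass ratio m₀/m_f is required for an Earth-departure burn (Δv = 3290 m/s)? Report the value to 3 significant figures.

v_e = Isp · g₀ = 269 × 9.80665 = 2638.0 m/s.
By the Tsiolkovsky rocket equation, m₀/m_f = exp(Δv / v_e) = exp(3290 / 2638.0) = exp(1.2472) = 3.4805.

mass ratio ≈ 3.48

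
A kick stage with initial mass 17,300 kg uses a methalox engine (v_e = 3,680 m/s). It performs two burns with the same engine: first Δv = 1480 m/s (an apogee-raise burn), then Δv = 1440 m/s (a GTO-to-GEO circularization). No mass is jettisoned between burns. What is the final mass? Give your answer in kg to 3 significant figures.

final mass ≈ 7820 kg

After the first burn: m = 17300 × exp(−1480/3680.0) = 17300 × 0.66886 = 11,571.3 kg.
After the second burn: m = 11,571.3 × exp(−1440/3680.0) = 11,571.3 × 0.67617 = 7,824.17 kg.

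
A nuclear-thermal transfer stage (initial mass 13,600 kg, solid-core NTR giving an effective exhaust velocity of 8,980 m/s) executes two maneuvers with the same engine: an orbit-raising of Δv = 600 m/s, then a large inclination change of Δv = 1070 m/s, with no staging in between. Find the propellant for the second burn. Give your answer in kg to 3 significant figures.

propellant for the second burn ≈ 1430 kg

After the first burn: m = 13600 × exp(−600/8980.0) = 13600 × 0.93537 = 12,721 kg.
After the second burn: m = 12,721 × exp(−1070/8980.0) = 12,721 × 0.88767 = 11,292.1 kg.
Second-burn propellant = 12,721 − 11,292.1 = 1,428.9 kg.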